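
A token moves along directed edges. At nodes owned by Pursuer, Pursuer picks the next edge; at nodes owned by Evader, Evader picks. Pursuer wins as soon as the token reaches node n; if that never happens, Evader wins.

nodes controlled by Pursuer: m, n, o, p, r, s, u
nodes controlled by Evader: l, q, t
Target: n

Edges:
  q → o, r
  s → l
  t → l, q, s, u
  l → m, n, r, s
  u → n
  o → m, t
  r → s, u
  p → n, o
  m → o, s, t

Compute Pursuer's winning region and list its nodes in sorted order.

A0 = {n}
A1: add {p, u} — p (Pursuer) has p→n; u (Pursuer) has u→n.
A2: add {r} — r (Pursuer) has r→u.
A3 = A2; e.g. l (Evader) can still go to m. Fixed point.
Pursuer's winning region = {n, p, r, u}.

n, p, r, u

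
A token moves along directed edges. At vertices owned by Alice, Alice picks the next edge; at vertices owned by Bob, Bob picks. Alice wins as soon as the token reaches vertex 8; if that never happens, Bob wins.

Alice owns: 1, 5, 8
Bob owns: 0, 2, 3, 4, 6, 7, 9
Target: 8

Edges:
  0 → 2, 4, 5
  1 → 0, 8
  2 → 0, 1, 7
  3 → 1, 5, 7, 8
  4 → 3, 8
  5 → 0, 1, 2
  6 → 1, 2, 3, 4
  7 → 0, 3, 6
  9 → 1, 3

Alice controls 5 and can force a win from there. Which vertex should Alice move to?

1

A0 = {8}
A1: add {1} — 1 (Alice) has 1→8.
A2: add {5} — 5 (Alice) has 5→1.
A3 = A2; e.g. 0 (Bob) can still go to 2. Fixed point.
From 5, successor 1 is in the attractor (rank 1); the other successors 0, 2 are not.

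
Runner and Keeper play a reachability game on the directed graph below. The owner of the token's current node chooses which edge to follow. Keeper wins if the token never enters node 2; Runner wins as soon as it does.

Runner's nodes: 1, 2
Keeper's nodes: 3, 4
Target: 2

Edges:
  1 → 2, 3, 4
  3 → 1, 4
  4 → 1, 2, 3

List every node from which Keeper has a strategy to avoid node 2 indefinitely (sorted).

A0 = {2}
A1: add {1} — 1 (Runner) has 1→2.
A2 = A1; e.g. 3 (Keeper) can still go to 4. Fixed point.
Runner's attractor = {1, 2}; Keeper avoids the target exactly from the complement.

3, 4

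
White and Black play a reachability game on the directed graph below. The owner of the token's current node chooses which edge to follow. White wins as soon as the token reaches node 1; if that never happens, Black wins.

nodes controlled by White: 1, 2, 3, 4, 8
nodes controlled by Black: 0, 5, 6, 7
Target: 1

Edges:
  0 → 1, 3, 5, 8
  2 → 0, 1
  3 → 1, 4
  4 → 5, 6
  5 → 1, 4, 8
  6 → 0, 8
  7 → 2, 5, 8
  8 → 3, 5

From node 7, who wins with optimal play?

A0 = {1}
A1: add {2, 3} — 2 (White) has 2→1; 3 (White) has 3→1.
A2: add {8} — 8 (White) has 8→3.
A3 = A2; e.g. 0 (Black) can still go to 5. Fixed point.
7 never enters the attractor, so Black can avoid the target forever.

Black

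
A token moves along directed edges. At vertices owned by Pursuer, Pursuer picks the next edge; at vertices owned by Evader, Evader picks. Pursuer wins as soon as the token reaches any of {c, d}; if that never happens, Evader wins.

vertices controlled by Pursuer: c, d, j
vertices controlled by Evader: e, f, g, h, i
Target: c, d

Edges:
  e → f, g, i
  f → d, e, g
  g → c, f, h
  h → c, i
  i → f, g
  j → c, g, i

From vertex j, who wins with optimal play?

Pursuer

A0 = {c, d}
A1: add {j} — j (Pursuer) has j→c.
A2 = A1; e.g. e (Evader) can still go to f. Fixed point.
j ∈ A1, so Pursuer can force the target.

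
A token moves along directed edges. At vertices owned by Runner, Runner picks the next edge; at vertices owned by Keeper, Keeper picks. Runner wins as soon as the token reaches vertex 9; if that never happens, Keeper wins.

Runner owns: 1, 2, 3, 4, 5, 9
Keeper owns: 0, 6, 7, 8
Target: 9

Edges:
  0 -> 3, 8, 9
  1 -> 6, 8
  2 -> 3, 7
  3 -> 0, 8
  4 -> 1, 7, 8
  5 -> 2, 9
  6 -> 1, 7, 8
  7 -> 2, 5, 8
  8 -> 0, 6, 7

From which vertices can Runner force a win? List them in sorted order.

5, 9

A0 = {9}
A1: add {5} — 5 (Runner) has 5→9.
A2 = A1; e.g. 0 (Keeper) can still go to 3. Fixed point.
Runner's winning region = {5, 9}.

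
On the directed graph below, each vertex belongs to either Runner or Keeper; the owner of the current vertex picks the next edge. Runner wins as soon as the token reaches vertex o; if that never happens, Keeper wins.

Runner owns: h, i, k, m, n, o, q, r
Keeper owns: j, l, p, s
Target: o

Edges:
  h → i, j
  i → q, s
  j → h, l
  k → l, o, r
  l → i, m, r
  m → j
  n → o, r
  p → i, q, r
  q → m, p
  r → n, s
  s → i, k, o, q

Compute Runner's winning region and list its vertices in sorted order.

k, n, o, r

A0 = {o}
A1: add {k, n} — k (Runner) has k→o; n (Runner) has n→o.
A2: add {r} — r (Runner) has r→n.
A3 = A2; e.g. h (Runner) has no edge into A2. Fixed point.
Runner's winning region = {k, n, o, r}.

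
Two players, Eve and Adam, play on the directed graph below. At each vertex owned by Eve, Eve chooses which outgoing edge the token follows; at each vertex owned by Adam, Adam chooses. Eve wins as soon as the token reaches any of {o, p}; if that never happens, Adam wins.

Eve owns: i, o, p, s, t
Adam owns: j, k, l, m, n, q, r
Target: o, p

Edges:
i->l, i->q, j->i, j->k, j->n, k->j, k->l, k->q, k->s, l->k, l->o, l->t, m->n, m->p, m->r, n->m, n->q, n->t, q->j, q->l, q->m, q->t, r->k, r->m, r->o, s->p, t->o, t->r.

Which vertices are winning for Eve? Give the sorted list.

A0 = {o, p}
A1: add {s, t} — s (Eve) has s→p; t (Eve) has t→o.
A2 = A1; e.g. i (Eve) has no edge into A1. Fixed point.
Eve's winning region = {o, p, s, t}.

o, p, s, t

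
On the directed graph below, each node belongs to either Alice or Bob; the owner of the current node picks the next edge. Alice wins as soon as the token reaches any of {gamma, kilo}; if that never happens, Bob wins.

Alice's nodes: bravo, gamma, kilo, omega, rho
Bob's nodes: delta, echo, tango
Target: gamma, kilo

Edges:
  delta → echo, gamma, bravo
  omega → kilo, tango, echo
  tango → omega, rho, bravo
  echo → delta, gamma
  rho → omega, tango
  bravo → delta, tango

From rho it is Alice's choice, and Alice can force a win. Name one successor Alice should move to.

omega

A0 = {gamma, kilo}
A1: add {omega} — omega (Alice) has omega→kilo.
A2: add {rho} — rho (Alice) has rho→omega.
A3 = A2; e.g. delta (Bob) can still go to echo. Fixed point.
From rho, successor omega is in the attractor (rank 1); the other successor tango is not.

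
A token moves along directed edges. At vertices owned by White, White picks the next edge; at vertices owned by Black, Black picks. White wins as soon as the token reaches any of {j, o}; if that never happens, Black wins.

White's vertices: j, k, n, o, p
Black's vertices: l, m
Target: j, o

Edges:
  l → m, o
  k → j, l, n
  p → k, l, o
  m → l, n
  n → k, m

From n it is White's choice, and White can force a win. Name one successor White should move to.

A0 = {j, o}
A1: add {k, p} — k (White) has k→j; p (White) has p→o.
A2: add {n} — n (White) has n→k.
A3 = A2; e.g. l (Black) can still go to m. Fixed point.
From n, successor k is in the attractor (rank 1); the other successor m is not.

k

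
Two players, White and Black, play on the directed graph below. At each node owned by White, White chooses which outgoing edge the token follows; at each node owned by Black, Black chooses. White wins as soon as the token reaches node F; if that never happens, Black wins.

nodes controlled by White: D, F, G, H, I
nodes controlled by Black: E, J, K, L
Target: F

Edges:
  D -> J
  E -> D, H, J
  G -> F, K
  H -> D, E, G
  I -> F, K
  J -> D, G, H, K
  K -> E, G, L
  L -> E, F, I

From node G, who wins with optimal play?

A0 = {F}
A1: add {G, I} — G (White) has G→F; I (White) has I→F.
G ∈ A1, so White can force the target.

White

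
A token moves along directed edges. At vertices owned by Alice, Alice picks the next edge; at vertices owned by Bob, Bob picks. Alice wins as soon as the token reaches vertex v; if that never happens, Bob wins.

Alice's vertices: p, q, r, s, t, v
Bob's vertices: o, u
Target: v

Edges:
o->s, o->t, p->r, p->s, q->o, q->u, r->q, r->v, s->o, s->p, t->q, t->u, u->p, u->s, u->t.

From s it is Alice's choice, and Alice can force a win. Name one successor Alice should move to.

A0 = {v}
A1: add {r} — r (Alice) has r→v.
A2: add {p} — p (Alice) has p→r.
A3: add {s} — s (Alice) has s→p.
A4 = A3; e.g. o (Bob) can still go to t. Fixed point.
From s, successor p is in the attractor (rank 2); the other successor o is not.

p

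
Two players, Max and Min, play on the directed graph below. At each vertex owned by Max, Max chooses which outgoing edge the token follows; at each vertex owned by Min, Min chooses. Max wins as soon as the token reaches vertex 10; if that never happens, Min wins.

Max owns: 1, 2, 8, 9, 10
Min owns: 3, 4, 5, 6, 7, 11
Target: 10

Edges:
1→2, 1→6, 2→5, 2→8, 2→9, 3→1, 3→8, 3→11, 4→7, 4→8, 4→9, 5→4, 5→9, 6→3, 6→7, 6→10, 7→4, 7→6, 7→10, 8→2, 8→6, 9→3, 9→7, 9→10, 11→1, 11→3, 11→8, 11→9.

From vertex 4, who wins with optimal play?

A0 = {10}
A1: add {9} — 9 (Max) has 9→10.
A2: add {2} — 2 (Max) has 2→9.
A3: add {1, 8} — 1 (Max) has 1→2; 8 (Max) has 8→2.
A4 = A3; e.g. 3 (Min) can still go to 11. Fixed point.
4 never enters the attractor, so Min can avoid the target forever.

Min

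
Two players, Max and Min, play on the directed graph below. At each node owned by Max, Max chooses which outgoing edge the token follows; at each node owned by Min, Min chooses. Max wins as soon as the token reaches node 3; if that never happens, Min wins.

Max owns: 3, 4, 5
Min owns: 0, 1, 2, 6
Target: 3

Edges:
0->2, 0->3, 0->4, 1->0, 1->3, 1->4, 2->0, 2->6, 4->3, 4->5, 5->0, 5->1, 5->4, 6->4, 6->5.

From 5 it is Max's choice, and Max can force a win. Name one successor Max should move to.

A0 = {3}
A1: add {4} — 4 (Max) has 4→3.
A2: add {5} — 5 (Max) has 5→4.
A3: add {6} — 6 (Min): all of {4, 5} already in.
A4 = A3; e.g. 0 (Min) can still go to 2. Fixed point.
From 5, successor 4 is in the attractor (rank 1); the other successors 0, 1 are not.

4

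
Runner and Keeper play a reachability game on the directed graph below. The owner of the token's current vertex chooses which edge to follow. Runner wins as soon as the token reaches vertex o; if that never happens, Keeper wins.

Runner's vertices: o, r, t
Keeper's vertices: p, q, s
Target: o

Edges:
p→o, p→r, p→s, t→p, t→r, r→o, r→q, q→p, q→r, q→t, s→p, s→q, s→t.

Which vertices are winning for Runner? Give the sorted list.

A0 = {o}
A1: add {r} — r (Runner) has r→o.
A2: add {t} — t (Runner) has t→r.
A3 = A2; e.g. p (Keeper) can still go to s. Fixed point.
Runner's winning region = {o, r, t}.

o, r, t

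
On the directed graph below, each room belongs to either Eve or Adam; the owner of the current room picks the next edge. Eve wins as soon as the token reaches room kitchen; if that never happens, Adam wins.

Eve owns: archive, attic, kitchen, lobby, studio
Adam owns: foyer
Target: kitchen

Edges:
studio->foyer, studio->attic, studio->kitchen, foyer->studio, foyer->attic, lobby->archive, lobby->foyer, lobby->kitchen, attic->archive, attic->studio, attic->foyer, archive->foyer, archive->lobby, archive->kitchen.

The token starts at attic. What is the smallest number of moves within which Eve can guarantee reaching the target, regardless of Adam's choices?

A0 = {kitchen}
A1: add {archive, lobby, studio} — archive (Eve) has archive→kitchen; studio (Eve) has studio→kitchen; lobby (Eve) has lobby→kitchen.
A2: add {attic} — attic (Eve) has attic→archive.
attic enters the attractor at level 2, so Eve can force the target in 2 moves from there.

2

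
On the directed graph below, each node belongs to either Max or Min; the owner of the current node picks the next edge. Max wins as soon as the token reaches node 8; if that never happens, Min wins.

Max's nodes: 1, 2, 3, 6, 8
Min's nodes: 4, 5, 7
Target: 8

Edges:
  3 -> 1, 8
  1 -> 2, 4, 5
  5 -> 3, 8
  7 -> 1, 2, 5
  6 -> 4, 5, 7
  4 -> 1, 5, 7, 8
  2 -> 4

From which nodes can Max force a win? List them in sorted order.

1, 3, 5, 6, 8

A0 = {8}
A1: add {3} — 3 (Max) has 3→8.
A2: add {5} — 5 (Min): all of {3, 8} already in.
A3: add {1, 6} — 1 (Max) has 1→5; 6 (Max) has 6→5.
A4 = A3; e.g. 2 (Max) has no edge into A3. Fixed point.
Max's winning region = {1, 3, 5, 6, 8}.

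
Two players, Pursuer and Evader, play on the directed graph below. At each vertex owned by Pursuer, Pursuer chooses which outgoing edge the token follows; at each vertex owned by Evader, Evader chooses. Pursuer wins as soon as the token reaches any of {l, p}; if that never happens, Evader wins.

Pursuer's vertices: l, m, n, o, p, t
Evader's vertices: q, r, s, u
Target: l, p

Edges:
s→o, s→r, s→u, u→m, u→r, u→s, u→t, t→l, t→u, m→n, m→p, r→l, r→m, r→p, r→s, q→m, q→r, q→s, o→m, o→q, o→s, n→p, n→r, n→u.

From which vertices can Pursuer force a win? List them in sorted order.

l, m, n, o, p, t

A0 = {l, p}
A1: add {m, n, t} — m (Pursuer) has m→p; n (Pursuer) has n→p; t (Pursuer) has t→l.
A2: add {o} — o (Pursuer) has o→m.
A3 = A2; e.g. q (Evader) can still go to r. Fixed point.
Pursuer's winning region = {l, m, n, o, p, t}.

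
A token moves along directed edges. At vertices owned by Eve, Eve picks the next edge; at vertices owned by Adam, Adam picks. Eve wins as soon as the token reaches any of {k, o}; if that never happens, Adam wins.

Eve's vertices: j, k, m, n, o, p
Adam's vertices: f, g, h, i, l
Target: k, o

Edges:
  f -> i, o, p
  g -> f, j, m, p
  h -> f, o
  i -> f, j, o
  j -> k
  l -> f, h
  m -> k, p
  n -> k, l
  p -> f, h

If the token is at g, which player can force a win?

Adam

A0 = {k, o}
A1: add {j, m, n} — j (Eve) has j→k; m (Eve) has m→k; n (Eve) has n→k.
A2 = A1; e.g. f (Adam) can still go to i. Fixed point.
g never enters the attractor, so Adam can avoid the target forever.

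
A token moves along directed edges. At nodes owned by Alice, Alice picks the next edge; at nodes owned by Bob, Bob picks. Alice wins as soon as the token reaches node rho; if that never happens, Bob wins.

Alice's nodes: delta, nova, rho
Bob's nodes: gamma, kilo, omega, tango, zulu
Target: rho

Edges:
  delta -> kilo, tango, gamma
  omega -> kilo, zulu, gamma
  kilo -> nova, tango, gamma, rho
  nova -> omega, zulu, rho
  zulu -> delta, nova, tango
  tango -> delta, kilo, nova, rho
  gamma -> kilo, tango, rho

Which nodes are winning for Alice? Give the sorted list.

A0 = {rho}
A1: add {nova} — nova (Alice) has nova→rho.
A2 = A1; e.g. delta (Alice) has no edge into A1. Fixed point.
Alice's winning region = {nova, rho}.

nova, rho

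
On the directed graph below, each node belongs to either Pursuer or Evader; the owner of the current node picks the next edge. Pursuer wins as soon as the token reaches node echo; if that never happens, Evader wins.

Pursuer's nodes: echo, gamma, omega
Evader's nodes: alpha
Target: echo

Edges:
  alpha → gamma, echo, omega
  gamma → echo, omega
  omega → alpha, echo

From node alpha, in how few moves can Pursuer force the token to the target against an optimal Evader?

A0 = {echo}
A1: add {gamma, omega} — gamma (Pursuer) has gamma→echo; omega (Pursuer) has omega→echo.
A2: add {alpha} — alpha (Evader): all of {gamma, echo, omega} already in.
A2 = all vertices. Fixed point.
alpha enters the attractor at level 2, so Pursuer can force the target in 2 moves from there.

2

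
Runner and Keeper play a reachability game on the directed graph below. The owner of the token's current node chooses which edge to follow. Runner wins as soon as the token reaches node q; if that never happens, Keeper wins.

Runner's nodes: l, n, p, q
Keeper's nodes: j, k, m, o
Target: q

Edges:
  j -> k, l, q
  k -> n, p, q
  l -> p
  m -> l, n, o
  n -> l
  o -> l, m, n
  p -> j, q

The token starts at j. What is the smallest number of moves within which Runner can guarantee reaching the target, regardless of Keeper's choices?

5

A0 = {q}
A1: add {p} — p (Runner) has p→q.
A2: add {l} — l (Runner) has l→p.
A3: add {n} — n (Runner) has n→l.
A4: add {k} — k (Keeper): all of {n, p, q} already in.
A5: add {j} — j (Keeper): all of {k, l, q} already in.
A6 = A5; e.g. m (Keeper) can still go to o. Fixed point.
j enters the attractor at level 5, so Runner can force the target in 5 moves from there.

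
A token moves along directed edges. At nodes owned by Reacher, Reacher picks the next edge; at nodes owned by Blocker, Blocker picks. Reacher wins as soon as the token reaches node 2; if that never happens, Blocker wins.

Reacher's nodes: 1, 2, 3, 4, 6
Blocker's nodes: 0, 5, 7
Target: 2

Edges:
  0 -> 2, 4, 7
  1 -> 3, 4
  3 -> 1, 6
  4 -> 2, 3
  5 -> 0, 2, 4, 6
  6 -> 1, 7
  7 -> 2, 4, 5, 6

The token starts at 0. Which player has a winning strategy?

A0 = {2}
A1: add {4} — 4 (Reacher) has 4→2.
A2: add {1} — 1 (Reacher) has 1→4.
A3: add {3, 6} — 3 (Reacher) has 3→1; 6 (Reacher) has 6→1.
A4 = A3; e.g. 0 (Blocker) can still go to 7. Fixed point.
0 never enters the attractor, so Blocker can avoid the target forever.

Blocker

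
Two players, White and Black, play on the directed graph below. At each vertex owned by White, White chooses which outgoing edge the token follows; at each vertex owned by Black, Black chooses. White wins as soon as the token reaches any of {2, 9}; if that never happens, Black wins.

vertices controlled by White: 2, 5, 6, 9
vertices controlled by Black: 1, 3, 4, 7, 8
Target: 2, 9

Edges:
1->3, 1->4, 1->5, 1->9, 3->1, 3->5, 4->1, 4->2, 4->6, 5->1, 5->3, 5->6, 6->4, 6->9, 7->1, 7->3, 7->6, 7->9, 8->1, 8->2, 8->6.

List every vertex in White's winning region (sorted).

A0 = {2, 9}
A1: add {6} — 6 (White) has 6→9.
A2: add {5} — 5 (White) has 5→6.
A3 = A2; e.g. 1 (Black) can still go to 3. Fixed point.
White's winning region = {2, 5, 6, 9}.

2, 5, 6, 9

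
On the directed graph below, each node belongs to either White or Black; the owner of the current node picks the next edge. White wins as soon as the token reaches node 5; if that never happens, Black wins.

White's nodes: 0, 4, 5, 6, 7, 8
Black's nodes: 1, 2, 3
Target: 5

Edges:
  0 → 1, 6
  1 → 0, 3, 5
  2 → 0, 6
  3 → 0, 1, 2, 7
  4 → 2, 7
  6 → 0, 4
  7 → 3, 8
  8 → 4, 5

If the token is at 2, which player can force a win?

A0 = {5}
A1: add {8} — 8 (White) has 8→5.
A2: add {7} — 7 (White) has 7→8.
A3: add {4} — 4 (White) has 4→7.
A4: add {6} — 6 (White) has 6→4.
A5: add {0} — 0 (White) has 0→6.
A6: add {2} — 2 (Black): all of {0, 6} already in.
A7 = A6; e.g. 1 (Black) can still go to 3. Fixed point.
2 ∈ A6, so White can force the target.

White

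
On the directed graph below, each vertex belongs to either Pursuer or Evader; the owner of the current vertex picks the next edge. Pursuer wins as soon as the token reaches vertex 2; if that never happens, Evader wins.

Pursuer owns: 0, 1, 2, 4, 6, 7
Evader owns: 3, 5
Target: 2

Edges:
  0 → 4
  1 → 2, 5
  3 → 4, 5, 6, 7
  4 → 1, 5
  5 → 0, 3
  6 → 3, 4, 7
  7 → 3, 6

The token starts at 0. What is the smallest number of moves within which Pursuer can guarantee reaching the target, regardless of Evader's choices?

A0 = {2}
A1: add {1} — 1 (Pursuer) has 1→2.
A2: add {4} — 4 (Pursuer) has 4→1.
A3: add {0, 6} — 0 (Pursuer) has 0→4; 6 (Pursuer) has 6→4.
0 enters the attractor at level 3, so Pursuer can force the target in 3 moves from there.

3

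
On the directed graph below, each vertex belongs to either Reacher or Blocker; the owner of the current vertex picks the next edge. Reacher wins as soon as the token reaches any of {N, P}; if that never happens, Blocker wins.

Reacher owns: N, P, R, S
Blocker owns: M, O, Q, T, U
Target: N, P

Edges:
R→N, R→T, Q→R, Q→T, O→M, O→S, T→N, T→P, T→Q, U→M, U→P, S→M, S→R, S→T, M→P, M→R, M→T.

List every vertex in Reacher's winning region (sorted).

A0 = {N, P}
A1: add {R} — R (Reacher) has R→N.
A2: add {S} — S (Reacher) has S→R.
A3 = A2; e.g. M (Blocker) can still go to T. Fixed point.
Reacher's winning region = {N, P, R, S}.

N, P, R, S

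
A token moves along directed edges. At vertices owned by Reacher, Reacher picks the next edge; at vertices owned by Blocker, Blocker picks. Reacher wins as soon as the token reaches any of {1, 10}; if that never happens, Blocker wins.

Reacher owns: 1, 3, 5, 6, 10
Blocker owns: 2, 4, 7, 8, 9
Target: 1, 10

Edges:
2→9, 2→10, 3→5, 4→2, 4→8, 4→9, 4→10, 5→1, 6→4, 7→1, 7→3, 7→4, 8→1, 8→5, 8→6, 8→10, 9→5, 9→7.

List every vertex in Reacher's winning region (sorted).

1, 3, 5, 10

A0 = {1, 10}
A1: add {5} — 5 (Reacher) has 5→1.
A2: add {3} — 3 (Reacher) has 3→5.
A3 = A2; e.g. 2 (Blocker) can still go to 9. Fixed point.
Reacher's winning region = {1, 3, 5, 10}.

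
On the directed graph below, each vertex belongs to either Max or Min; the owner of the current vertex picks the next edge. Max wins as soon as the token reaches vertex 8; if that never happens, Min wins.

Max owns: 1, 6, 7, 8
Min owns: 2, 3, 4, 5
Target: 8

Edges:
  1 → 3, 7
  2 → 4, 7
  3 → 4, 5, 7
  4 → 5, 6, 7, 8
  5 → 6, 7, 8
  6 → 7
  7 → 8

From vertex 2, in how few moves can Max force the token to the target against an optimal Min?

5

A0 = {8}
A1: add {7} — 7 (Max) has 7→8.
A2: add {1, 6} — 1 (Max) has 1→7; 6 (Max) has 6→7.
A3: add {5} — 5 (Min): all of {6, 7, 8} already in.
A4: add {4} — 4 (Min): all of {5, 6, 7, 8} already in.
A5: add {2, 3} — 2 (Min): all of {4, 7} already in; 3 (Min): all of {4, 5, 7} already in.
A5 = all vertices. Fixed point.
2 enters the attractor at level 5, so Max can force the target in 5 moves from there.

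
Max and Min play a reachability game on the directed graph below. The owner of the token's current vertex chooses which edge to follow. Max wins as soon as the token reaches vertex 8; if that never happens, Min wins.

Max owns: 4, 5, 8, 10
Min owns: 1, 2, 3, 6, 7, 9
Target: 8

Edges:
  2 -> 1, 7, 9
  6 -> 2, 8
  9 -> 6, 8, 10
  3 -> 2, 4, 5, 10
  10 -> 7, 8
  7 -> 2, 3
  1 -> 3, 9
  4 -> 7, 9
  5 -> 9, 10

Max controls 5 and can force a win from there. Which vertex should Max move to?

10

A0 = {8}
A1: add {10} — 10 (Max) has 10→8.
A2: add {5} — 5 (Max) has 5→10.
A3 = A2; e.g. 1 (Min) can still go to 3. Fixed point.
From 5, successor 10 is in the attractor (rank 1); the other successor 9 is not.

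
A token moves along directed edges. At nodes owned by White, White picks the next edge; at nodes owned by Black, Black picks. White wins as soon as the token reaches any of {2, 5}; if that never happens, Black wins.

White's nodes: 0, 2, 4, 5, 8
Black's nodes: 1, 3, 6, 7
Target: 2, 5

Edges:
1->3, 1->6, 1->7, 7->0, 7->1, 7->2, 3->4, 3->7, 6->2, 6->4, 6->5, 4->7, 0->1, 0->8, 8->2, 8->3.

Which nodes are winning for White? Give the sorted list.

0, 2, 5, 8

A0 = {2, 5}
A1: add {8} — 8 (White) has 8→2.
A2: add {0} — 0 (White) has 0→8.
A3 = A2; e.g. 1 (Black) can still go to 3. Fixed point.
White's winning region = {0, 2, 5, 8}.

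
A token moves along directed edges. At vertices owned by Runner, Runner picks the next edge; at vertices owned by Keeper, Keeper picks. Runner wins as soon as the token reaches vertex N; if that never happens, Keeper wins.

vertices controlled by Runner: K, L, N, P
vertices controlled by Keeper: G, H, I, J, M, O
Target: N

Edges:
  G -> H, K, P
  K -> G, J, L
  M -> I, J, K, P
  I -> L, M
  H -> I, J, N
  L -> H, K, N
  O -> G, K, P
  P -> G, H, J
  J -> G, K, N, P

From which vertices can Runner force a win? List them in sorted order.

A0 = {N}
A1: add {L} — L (Runner) has L→N.
A2: add {K} — K (Runner) has K→L.
A3 = A2; e.g. G (Keeper) can still go to H. Fixed point.
Runner's winning region = {K, L, N}.

K, L, N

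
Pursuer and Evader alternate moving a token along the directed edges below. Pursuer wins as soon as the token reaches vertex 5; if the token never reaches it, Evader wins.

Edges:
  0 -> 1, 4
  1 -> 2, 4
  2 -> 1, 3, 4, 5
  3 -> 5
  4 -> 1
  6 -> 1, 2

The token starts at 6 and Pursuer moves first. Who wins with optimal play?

Track states (vertex, player-to-move).
A0 = {(5,Pursuer), (5,Evader)}
A1: add {(2,Pursuer), (3,Pursuer), (3,Evader)}.
A2 = A1; e.g. (0,Pursuer) stays out. (6,Pursuer) never enters ⇒ Evader avoids the target.

Evader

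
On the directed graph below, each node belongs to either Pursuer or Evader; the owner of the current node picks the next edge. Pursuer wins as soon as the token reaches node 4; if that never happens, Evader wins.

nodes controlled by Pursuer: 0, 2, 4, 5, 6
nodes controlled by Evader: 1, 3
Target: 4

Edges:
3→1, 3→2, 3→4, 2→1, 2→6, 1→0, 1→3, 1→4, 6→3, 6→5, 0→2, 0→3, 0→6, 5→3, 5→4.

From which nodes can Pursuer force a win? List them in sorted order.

A0 = {4}
A1: add {5} — 5 (Pursuer) has 5→4.
A2: add {6} — 6 (Pursuer) has 6→5.
A3: add {0, 2} — 0 (Pursuer) has 0→6; 2 (Pursuer) has 2→6.
A4 = A3; e.g. 1 (Evader) can still go to 3. Fixed point.
Pursuer's winning region = {0, 2, 4, 5, 6}.

0, 2, 4, 5, 6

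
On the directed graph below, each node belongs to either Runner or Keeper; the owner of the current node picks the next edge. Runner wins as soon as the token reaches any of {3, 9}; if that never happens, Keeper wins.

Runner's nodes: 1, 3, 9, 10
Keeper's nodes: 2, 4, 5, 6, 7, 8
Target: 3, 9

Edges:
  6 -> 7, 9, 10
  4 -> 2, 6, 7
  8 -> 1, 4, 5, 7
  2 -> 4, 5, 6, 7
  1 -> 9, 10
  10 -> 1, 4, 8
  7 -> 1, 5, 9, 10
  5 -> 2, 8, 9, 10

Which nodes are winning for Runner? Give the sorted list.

1, 3, 9, 10

A0 = {3, 9}
A1: add {1} — 1 (Runner) has 1→9.
A2: add {10} — 10 (Runner) has 10→1.
A3 = A2; e.g. 2 (Keeper) can still go to 4. Fixed point.
Runner's winning region = {1, 3, 9, 10}.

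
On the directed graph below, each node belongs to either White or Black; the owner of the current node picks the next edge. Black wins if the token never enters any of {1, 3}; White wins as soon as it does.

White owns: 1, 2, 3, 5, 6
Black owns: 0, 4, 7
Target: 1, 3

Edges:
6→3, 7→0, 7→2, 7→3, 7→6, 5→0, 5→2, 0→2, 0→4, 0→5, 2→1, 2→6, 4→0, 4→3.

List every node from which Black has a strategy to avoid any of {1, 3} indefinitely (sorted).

0, 4, 7

A0 = {1, 3}
A1: add {2, 6} — 2 (White) has 2→1; 6 (White) has 6→3.
A2: add {5} — 5 (White) has 5→2.
A3 = A2; e.g. 0 (Black) can still go to 4. Fixed point.
White's attractor = {1, 2, 3, 5, 6}; Black avoids the target exactly from the complement.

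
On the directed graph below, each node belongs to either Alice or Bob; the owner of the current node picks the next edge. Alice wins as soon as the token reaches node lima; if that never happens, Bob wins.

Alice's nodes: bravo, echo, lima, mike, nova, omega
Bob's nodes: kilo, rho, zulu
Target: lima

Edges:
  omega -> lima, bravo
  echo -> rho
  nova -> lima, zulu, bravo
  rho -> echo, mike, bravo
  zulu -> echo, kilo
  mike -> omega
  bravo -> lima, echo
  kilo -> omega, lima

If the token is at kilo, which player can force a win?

Alice

A0 = {lima}
A1: add {bravo, nova, omega} — omega (Alice) has omega→lima; nova (Alice) has nova→lima; bravo (Alice) has bravo→lima.
A2: add {kilo, mike} — mike (Alice) has mike→omega; kilo (Bob): all of {omega, lima} already in.
A3 = A2; e.g. echo (Alice) has no edge into A2. Fixed point.
kilo ∈ A2, so Alice can force the target.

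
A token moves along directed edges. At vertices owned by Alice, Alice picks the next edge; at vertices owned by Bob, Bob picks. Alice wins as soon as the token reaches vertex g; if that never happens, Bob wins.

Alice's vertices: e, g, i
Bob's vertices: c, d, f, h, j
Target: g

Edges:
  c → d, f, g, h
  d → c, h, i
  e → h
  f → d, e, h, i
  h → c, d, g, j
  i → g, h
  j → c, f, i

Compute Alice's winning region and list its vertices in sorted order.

g, i

A0 = {g}
A1: add {i} — i (Alice) has i→g.
A2 = A1; e.g. c (Bob) can still go to d. Fixed point.
Alice's winning region = {g, i}.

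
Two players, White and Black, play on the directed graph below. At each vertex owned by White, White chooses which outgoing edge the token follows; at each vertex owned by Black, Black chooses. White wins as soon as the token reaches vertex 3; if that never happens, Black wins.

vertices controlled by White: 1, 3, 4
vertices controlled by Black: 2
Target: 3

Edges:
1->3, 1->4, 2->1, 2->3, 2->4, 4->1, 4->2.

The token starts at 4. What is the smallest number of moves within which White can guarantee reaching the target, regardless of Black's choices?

A0 = {3}
A1: add {1} — 1 (White) has 1→3.
A2: add {4} — 4 (White) has 4→1.
4 enters the attractor at level 2, so White can force the target in 2 moves from there.

2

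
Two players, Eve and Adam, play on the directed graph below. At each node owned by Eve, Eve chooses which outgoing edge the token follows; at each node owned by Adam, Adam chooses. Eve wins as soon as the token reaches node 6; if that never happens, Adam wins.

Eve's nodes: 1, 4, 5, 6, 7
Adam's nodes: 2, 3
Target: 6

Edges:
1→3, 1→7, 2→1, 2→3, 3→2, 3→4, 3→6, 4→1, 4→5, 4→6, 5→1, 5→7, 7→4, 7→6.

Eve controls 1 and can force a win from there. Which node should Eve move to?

A0 = {6}
A1: add {4, 7} — 4 (Eve) has 4→6; 7 (Eve) has 7→6.
A2: add {1, 5} — 1 (Eve) has 1→7; 5 (Eve) has 5→7.
A3 = A2; e.g. 2 (Adam) can still go to 3. Fixed point.
From 1, successor 7 is in the attractor (rank 1); the other successor 3 is not.

7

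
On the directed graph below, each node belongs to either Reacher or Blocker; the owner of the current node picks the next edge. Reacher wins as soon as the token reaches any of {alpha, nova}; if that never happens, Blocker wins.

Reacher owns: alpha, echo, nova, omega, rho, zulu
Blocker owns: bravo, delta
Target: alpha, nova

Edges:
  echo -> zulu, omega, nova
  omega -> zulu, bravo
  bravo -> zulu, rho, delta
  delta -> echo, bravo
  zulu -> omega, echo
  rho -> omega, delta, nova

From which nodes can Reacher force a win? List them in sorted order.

alpha, echo, nova, omega, rho, zulu

A0 = {alpha, nova}
A1: add {echo, rho} — echo (Reacher) has echo→nova; rho (Reacher) has rho→nova.
A2: add {zulu} — zulu (Reacher) has zulu→echo.
A3: add {omega} — omega (Reacher) has omega→zulu.
A4 = A3; e.g. delta (Blocker) can still go to bravo. Fixed point.
Reacher's winning region = {alpha, echo, nova, omega, rho, zulu}.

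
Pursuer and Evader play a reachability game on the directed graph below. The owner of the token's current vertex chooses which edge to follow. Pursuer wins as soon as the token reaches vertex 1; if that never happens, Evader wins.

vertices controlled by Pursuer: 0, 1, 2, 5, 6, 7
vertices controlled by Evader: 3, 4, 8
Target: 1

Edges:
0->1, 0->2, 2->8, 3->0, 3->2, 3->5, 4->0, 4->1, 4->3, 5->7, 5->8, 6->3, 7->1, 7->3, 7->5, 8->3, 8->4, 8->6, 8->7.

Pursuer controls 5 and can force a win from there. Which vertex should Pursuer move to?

A0 = {1}
A1: add {0, 7} — 0 (Pursuer) has 0→1; 7 (Pursuer) has 7→1.
A2: add {5} — 5 (Pursuer) has 5→7.
A3 = A2; e.g. 2 (Pursuer) has no edge into A2. Fixed point.
From 5, successor 7 is in the attractor (rank 1); the other successor 8 is not.

7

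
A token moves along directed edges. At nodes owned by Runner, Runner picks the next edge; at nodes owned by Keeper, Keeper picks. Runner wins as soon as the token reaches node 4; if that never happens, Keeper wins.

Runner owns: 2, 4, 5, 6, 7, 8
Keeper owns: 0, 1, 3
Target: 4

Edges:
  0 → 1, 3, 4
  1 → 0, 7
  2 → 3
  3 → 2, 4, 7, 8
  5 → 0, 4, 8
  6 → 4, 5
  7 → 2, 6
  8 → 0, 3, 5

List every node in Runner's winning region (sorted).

4, 5, 6, 7, 8

A0 = {4}
A1: add {5, 6} — 5 (Runner) has 5→4; 6 (Runner) has 6→4.
A2: add {7, 8} — 7 (Runner) has 7→6; 8 (Runner) has 8→5.
A3 = A2; e.g. 0 (Keeper) can still go to 1. Fixed point.
Runner's winning region = {4, 5, 6, 7, 8}.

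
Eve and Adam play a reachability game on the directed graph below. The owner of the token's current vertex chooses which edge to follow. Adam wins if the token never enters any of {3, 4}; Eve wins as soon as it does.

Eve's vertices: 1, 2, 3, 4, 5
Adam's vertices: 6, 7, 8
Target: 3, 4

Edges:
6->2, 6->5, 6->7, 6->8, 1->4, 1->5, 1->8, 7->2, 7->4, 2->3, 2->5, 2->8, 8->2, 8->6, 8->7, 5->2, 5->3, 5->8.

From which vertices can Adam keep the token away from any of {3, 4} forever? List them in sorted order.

6, 8

A0 = {3, 4}
A1: add {1, 2, 5} — 1 (Eve) has 1→4; 2 (Eve) has 2→3; 5 (Eve) has 5→3.
A2: add {7} — 7 (Adam): all of {2, 4} already in.
A3 = A2; e.g. 6 (Adam) can still go to 8. Fixed point.
Eve's attractor = {1, 2, 3, 4, 5, 7}; Adam avoids the target exactly from the complement.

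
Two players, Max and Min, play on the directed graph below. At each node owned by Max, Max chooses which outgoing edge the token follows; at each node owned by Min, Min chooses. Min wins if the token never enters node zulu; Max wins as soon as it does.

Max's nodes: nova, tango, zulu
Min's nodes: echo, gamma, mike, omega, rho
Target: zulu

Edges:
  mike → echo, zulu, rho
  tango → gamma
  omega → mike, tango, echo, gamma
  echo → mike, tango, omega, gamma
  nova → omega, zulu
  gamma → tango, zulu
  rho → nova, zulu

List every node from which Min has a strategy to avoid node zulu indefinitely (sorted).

A0 = {zulu}
A1: add {nova} — nova (Max) has nova→zulu.
A2: add {rho} — rho (Min): all of {nova, zulu} already in.
A3 = A2; e.g. mike (Min) can still go to echo. Fixed point.
Max's attractor = {nova, rho, zulu}; Min avoids the target exactly from the complement.

echo, gamma, mike, omega, tango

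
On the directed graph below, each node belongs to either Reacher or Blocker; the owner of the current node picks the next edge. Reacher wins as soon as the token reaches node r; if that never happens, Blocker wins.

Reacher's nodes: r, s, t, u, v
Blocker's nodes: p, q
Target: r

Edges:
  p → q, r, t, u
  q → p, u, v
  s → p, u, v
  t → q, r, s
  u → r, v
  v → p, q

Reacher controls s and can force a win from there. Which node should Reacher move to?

A0 = {r}
A1: add {t, u} — t (Reacher) has t→r; u (Reacher) has u→r.
A2: add {s} — s (Reacher) has s→u.
A3 = A2; e.g. p (Blocker) can still go to q. Fixed point.
From s, successor u is in the attractor (rank 1); the other successors p, v are not.

u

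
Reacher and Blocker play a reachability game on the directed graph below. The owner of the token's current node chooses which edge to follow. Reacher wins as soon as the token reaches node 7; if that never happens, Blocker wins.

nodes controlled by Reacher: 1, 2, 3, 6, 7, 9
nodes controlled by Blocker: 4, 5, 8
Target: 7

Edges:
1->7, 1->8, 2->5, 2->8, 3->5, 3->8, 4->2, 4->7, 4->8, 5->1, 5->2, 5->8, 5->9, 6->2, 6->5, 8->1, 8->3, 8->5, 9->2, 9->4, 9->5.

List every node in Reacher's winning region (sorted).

A0 = {7}
A1: add {1} — 1 (Reacher) has 1→7.
A2 = A1; e.g. 2 (Reacher) has no edge into A1. Fixed point.
Reacher's winning region = {1, 7}.

1, 7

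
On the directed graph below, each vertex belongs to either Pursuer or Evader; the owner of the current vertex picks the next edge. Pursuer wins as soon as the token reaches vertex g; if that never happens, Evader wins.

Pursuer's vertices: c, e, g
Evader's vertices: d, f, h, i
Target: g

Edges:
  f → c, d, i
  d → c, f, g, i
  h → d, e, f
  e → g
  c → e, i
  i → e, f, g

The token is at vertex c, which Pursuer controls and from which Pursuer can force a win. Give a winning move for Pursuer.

e

A0 = {g}
A1: add {e} — e (Pursuer) has e→g.
A2: add {c} — c (Pursuer) has c→e.
A3 = A2; e.g. d (Evader) can still go to f. Fixed point.
From c, successor e is in the attractor (rank 1); the other successor i is not.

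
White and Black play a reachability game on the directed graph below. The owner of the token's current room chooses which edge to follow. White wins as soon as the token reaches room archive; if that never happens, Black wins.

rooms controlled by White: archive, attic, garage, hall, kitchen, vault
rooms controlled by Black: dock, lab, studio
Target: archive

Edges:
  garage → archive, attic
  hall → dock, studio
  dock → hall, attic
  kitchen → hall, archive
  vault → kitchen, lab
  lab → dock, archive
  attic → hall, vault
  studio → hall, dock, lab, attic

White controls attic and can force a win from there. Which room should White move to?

A0 = {archive}
A1: add {garage, kitchen} — garage (White) has garage→archive; kitchen (White) has kitchen→archive.
A2: add {vault} — vault (White) has vault→kitchen.
A3: add {attic} — attic (White) has attic→vault.
A4 = A3; e.g. hall (White) has no edge into A3. Fixed point.
From attic, successor vault is in the attractor (rank 2); the other successor hall is not.

vault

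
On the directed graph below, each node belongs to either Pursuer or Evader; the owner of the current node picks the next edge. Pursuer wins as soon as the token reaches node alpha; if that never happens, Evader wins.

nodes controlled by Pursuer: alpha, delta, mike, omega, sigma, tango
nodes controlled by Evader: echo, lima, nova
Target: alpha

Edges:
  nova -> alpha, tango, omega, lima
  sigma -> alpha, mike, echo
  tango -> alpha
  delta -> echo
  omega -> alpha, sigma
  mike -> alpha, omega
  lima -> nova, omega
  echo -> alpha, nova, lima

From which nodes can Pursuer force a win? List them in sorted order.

alpha, mike, omega, sigma, tango

A0 = {alpha}
A1: add {mike, omega, sigma, tango} — sigma (Pursuer) has sigma→alpha; tango (Pursuer) has tango→alpha; omega (Pursuer) has omega→alpha; mike (Pursuer) has mike→alpha.
A2 = A1; e.g. nova (Evader) can still go to lima. Fixed point.
Pursuer's winning region = {alpha, mike, omega, sigma, tango}.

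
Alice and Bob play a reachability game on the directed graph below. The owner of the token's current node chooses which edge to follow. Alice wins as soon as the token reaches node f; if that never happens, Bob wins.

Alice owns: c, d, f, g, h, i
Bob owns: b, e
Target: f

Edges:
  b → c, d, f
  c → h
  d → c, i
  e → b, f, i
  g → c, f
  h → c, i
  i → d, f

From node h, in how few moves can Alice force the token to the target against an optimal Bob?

A0 = {f}
A1: add {g, i} — g (Alice) has g→f; i (Alice) has i→f.
A2: add {d, h} — d (Alice) has d→i; h (Alice) has h→i.
h enters the attractor at level 2, so Alice can force the target in 2 moves from there.

2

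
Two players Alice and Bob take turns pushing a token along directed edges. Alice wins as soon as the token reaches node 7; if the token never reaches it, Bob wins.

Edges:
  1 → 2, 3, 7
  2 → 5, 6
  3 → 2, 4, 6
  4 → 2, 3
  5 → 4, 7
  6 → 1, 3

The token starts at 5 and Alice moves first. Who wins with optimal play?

Alice

Track states (vertex, player-to-move).
A0 = {(7,Alice), (7,Bob)}
A1: add {(1,Alice), (5,Alice)}.
(5,Alice) ∈ A1 ⇒ Alice forces the target.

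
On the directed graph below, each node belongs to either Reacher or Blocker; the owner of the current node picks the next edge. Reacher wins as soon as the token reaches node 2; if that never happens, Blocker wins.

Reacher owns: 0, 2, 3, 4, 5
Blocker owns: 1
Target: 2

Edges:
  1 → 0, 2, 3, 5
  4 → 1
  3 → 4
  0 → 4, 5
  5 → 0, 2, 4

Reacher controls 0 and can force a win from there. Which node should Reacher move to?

A0 = {2}
A1: add {5} — 5 (Reacher) has 5→2.
A2: add {0} — 0 (Reacher) has 0→5.
A3 = A2; e.g. 1 (Blocker) can still go to 3. Fixed point.
From 0, successor 5 is in the attractor (rank 1); the other successor 4 is not.

5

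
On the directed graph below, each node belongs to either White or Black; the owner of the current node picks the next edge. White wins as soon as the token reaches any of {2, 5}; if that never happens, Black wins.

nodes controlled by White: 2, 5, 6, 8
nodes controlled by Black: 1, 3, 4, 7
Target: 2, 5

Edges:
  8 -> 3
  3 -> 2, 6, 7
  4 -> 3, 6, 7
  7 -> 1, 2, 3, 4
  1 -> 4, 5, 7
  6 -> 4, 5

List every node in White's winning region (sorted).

A0 = {2, 5}
A1: add {6} — 6 (White) has 6→5.
A2 = A1; e.g. 1 (Black) can still go to 4. Fixed point.
White's winning region = {2, 5, 6}.

2, 5, 6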